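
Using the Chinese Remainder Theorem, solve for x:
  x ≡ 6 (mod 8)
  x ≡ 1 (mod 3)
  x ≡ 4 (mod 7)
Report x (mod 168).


Moduli 8, 3, 7 are pairwise coprime; by CRT there is a unique solution modulo M = 8 · 3 · 7 = 168.
Solve pairwise, accumulating the modulus:
  Start with x ≡ 6 (mod 8).
  Combine with x ≡ 1 (mod 3): since gcd(8, 3) = 1, we get a unique residue mod 24.
    Write x = 6 + 8·t and substitute into x ≡ 1 (mod 3): 8·t ≡ 1 − 6 = -5 (mod 3).
    Reduce coefficients mod 3: 2·t ≡ 1 (mod 3).
    The inverse of 2 mod 3 is 2 (since 2·2 = 4 = 1·3 + 1), so t ≡ 2·1 = 2 ≡ 2 (mod 3).
    Then x = 6 + 8·2 = 22, valid modulo lcm(8, 3) = 24: x ≡ 22 (mod 24).
  Combine with x ≡ 4 (mod 7): since gcd(24, 7) = 1, we get a unique residue mod 168.
    Write x = 22 + 24·t and substitute into x ≡ 4 (mod 7): 24·t ≡ 4 − 22 = -18 (mod 7).
    Reduce coefficients mod 7: 3·t ≡ 3 (mod 7).
    The inverse of 3 mod 7 is 5 (since 3·5 = 15 = 2·7 + 1), so t ≡ 5·3 = 15 ≡ 1 (mod 7).
    Then x = 22 + 24·1 = 46, valid modulo lcm(24, 7) = 168: x ≡ 46 (mod 168).
Verify: 46 mod 8 = 6 ✓, 46 mod 3 = 1 ✓, 46 mod 7 = 4 ✓.

x ≡ 46 (mod 168).


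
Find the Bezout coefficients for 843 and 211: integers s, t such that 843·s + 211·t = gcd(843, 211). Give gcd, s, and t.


Euclidean algorithm on (843, 211) — divide until remainder is 0:
  843 = 3 · 211 + 210
  211 = 1 · 210 + 1
  210 = 210 · 1 + 0
gcd(843, 211) = 1.
Track Bezout coefficients alongside the remainders: start with r₀ = 843 = a·1 + b·0 (s = 1, t = 0) and r₁ = 211 = a·0 + b·1 (s = 0, t = 1); each new remainder r_{k+1} = r_{k-1} − q_k·r_k inherits s_{k+1} = s_{k-1} − q_k·s_k, t_{k+1} = t_{k-1} − q_k·t_k, so r_k = a·s_k + b·t_k at every step:
  q = 3: r = 210, s = 1 − 3·0 = 1, t = 0 − 3·1 = -3  (check: 843·1 + 211·(-3) = 210)
  q = 1: r = 1, s = 0 − 1·1 = -1, t = 1 − 1·(-3) = 4  (check: 843·(-1) + 211·4 = 1)
The row with r = 1 (the gcd) gives the Bezout coefficients s = -1, t = 4.
Result: 843 · (-1) + 211 · (4) = 1.

gcd(843, 211) = 1; s = -1, t = 4 (check: 843·(-1) + 211·4 = 1).


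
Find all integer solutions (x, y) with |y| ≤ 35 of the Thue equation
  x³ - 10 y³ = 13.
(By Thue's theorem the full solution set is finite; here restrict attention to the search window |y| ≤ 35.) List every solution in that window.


The equation is x³ - 10y³ = 13. For fixed y, x³ = 10·y³ + 13, so a solution requires the RHS to be a perfect cube.
Strategy: iterate y from -35 to 35, compute RHS = 10·y³ + 13, and check whether it is a (positive or negative) perfect cube.
Check small values of y:
  y = 0: RHS = 13 is not a perfect cube.
  y = 1: RHS = 23 is not a perfect cube.
  y = -1: RHS = 3 is not a perfect cube.
  y = 2: RHS = 93 is not a perfect cube.
  y = -2: RHS = -67 is not a perfect cube.
  y = 3: RHS = 283 is not a perfect cube.
  y = -3: RHS = -257 is not a perfect cube.
Continuing the search up to |y| = 35 finds no solutions either.
No (x, y) in the scanned range satisfies the equation.

No integer solutions with |y| ≤ 35.


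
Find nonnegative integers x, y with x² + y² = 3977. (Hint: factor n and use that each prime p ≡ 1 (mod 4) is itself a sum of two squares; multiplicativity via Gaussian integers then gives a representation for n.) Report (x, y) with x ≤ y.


Step 1: Factor n = 3977 = 41 · 97.
Step 2: Check the mod-4 condition on each prime factor: 41 ≡ 1 (mod 4), exponent 1; 97 ≡ 1 (mod 4), exponent 1.
All primes ≡ 3 (mod 4) appear to even exponent (or don't appear), so by the two-squares theorem n IS expressible as a sum of two squares.
Step 3: Build a representation. Here n = 41 · 97 is a product of primes ≡ 1 (mod 4). Each prime p ≡ 1 (mod 4) is itself a sum of two squares; find a² by testing p − a² for a perfect square:
  41: 41 − 1² = 40, 41 − 2² = 37, 41 − 3² = 32, 41 − 4² = 25 = 5² ⇒ 41 = 4² + 5².
  97: 97 − 1² = 96, 97 − 2² = 93, 97 − 3² = 88, 97 − 4² = 81 = 9² ⇒ 97 = 4² + 9².
  Combine using the Brahmagupta–Fibonacci identity (a² + b²)(c² + d²) = (ac − bd)² + (ad + bc)² = (ac + bd)² + (ad − bc)²:
  41 · 97 = 3977: from (4² + 5²)(4² + 9²), take (4·4 − 5·9, 4·9 + 5·4) = (16 − 45, 36 + 20) = (-29, 56); dropping signs (only squares matter) gives (29, 56); check 29² + 56² = 841 + 3136 = 3977 ✓.
Step 4: Order so x ≤ y and verify: 29² + 56² = 841 + 3136 = 3977 = n. ✓

n = 3977 = 29² + 56² (one valid representation with x ≤ y).


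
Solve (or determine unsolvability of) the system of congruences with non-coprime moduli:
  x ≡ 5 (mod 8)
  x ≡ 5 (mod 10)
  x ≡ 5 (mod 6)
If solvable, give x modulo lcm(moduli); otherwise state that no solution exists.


Moduli 8, 10, 6 are not pairwise coprime, so CRT works modulo lcm(m_i) when all pairwise compatibility conditions hold.
Pairwise compatibility: gcd(m_i, m_j) must divide a_i - a_j for every pair.
Merge one congruence at a time:
  Start: x ≡ 5 (mod 8).
  Combine with x ≡ 5 (mod 10): gcd(8, 10) = 2; 5 - 5 = 0, which IS divisible by 2, so compatible.
    Write x = 5 + 8·t and substitute into x ≡ 5 (mod 10): 8·t ≡ 5 − 5 = 0 (mod 10).
    Divide the congruence (and modulus) by g = 2: 4·t ≡ 0 (mod 5).
    The inverse of 4 mod 5 is 4 (since 4·4 = 16 = 3·5 + 1), so t ≡ 4·0 = 0 ≡ 0 (mod 5).
    Then x = 5 + 8·0 = 5, valid modulo lcm(8, 10) = 40: x ≡ 5 (mod 40).
  Combine with x ≡ 5 (mod 6): gcd(40, 6) = 2; 5 - 5 = 0, which IS divisible by 2, so compatible.
    Write x = 5 + 40·t and substitute into x ≡ 5 (mod 6): 40·t ≡ 5 − 5 = 0 (mod 6).
    Divide the congruence (and modulus) by g = 2: 20·t ≡ 0 (mod 3).
    Reduce coefficients mod 3: 2·t ≡ 0 (mod 3).
    The inverse of 2 mod 3 is 2 (since 2·2 = 4 = 1·3 + 1), so t ≡ 2·0 = 0 ≡ 0 (mod 3).
    Then x = 5 + 40·0 = 5, valid modulo lcm(40, 6) = 120: x ≡ 5 (mod 120).
Verify: 5 mod 8 = 5, 5 mod 10 = 5, 5 mod 6 = 5.

x ≡ 5 (mod 120).


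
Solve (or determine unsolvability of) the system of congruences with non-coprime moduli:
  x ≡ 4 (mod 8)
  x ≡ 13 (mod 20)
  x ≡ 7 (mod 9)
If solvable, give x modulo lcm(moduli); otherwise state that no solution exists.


Moduli 8, 20, 9 are not pairwise coprime, so CRT works modulo lcm(m_i) when all pairwise compatibility conditions hold.
Pairwise compatibility: gcd(m_i, m_j) must divide a_i - a_j for every pair.
Merge one congruence at a time:
  Start: x ≡ 4 (mod 8).
  Combine with x ≡ 13 (mod 20): gcd(8, 20) = 4, and 13 - 4 = 9 is NOT divisible by 4.
    ⇒ system is inconsistent (no integer solution).

No solution (the system is inconsistent).


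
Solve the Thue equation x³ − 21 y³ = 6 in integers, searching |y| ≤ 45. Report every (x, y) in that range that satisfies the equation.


The equation is x³ - 21y³ = 6. For fixed y, x³ = 21·y³ + 6, so a solution requires the RHS to be a perfect cube.
Strategy: iterate y from -45 to 45, compute RHS = 21·y³ + 6, and check whether it is a (positive or negative) perfect cube.
Check small values of y:
  y = 0: RHS = 6 is not a perfect cube.
  y = 1: RHS = 27 = (3)³ ⇒ x = 3 works.
  y = -1: RHS = -15 is not a perfect cube.
  y = 2: RHS = 174 is not a perfect cube.
  y = -2: RHS = -162 is not a perfect cube.
  y = 3: RHS = 573 is not a perfect cube.
  y = -3: RHS = -561 is not a perfect cube.
Continuing the search up to |y| = 45 finds no further solutions beyond those listed.
Collected solutions: (3, 1).

Solutions (with |y| ≤ 45): (3, 1).


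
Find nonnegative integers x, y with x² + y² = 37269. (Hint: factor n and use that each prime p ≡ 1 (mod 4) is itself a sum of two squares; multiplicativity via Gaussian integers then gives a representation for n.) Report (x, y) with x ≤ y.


Step 1: Factor n = 37269 = 3^2 · 41 · 101.
Step 2: Check the mod-4 condition on each prime factor: 3 ≡ 3 (mod 4), exponent 2 (must be even); 41 ≡ 1 (mod 4), exponent 1; 101 ≡ 1 (mod 4), exponent 1.
All primes ≡ 3 (mod 4) appear to even exponent (or don't appear), so by the two-squares theorem n IS expressible as a sum of two squares.
Step 3: Build a representation. Group n = k² · m with k = 3 and m = 41 · 101 = 4141 (a product of primes ≡ 1 (mod 4)); a representation of m scales to one of n via (k·x)² + (k·y)² = k²(x² + y²). Each prime p ≡ 1 (mod 4) is itself a sum of two squares; find a² by testing p − a² for a perfect square:
  41: 41 − 1² = 40, 41 − 2² = 37, 41 − 3² = 32, 41 − 4² = 25 = 5² ⇒ 41 = 4² + 5².
  101: 101 − 1² = 100 = 10² ⇒ 101 = 1² + 10².
  Combine using the Brahmagupta–Fibonacci identity (a² + b²)(c² + d²) = (ac − bd)² + (ad + bc)² = (ac + bd)² + (ad − bc)²:
  41 · 101 = 4141: from (4² + 5²)(1² + 10²), take (4·1 − 5·10, 4·10 + 5·1) = (4 − 50, 40 + 5) = (-46, 45); dropping signs (only squares matter) gives (46, 45); check 46² + 45² = 2116 + 2025 = 4141 ✓.
  Scale by k = 3: (3·46, 3·45) = (138, 135).
Step 4: Order so x ≤ y and verify: 135² + 138² = 18225 + 19044 = 37269 = n. ✓

n = 37269 = 135² + 138² (one valid representation with x ≤ y).


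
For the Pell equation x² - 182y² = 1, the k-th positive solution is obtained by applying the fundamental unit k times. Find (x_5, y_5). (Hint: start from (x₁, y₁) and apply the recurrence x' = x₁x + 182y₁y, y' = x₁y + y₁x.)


Step 1: Find the fundamental solution (x₁, y₁) of x² - 182y² = 1.
  Expand √182 as a continued fraction. a₀ = ⌊√182⌋ = 13; iterate m_{k+1} = d_k·a_k − m_k, d_{k+1} = (182 − m_{k+1}²)/d_k, a_{k+1} = ⌊(a₀ + m_{k+1})/d_{k+1}⌋ (starting m₀ = 0, d₀ = 1), with convergents p_k = a_k·p_{k-1} + p_{k-2}, q_k = a_k·q_{k-1} + q_{k-2} (p₋₁ = 1, q₋₁ = 0):
  k = 0: a₀ = 13; p₀/q₀ = 13/1; p₀² − 182·q₀² = 169 − 182 = -13.
  k = 1: m = 13, d = 13, a = ⌊(13 + 13)/13⌋ = 2; p/q = (2·13 + 1)/(2·1 + 0) = 27/2; p² − 182·q² = 729 − 728 = 1.
  The first convergent with p² − 182·q² = 1 gives the fundamental solution (x₁, y₁) = (27, 2).
Step 2: Apply the recurrence (x_{n+1}, y_{n+1}) = (x₁x_n + 182y₁y_n, x₁y_n + y₁x_n) repeatedly.
  From (x_1, y_1) = (27, 2): x_2 = 27·27 + 182·2·2 = 1457; y_2 = 27·2 + 2·27 = 108.
  From (x_2, y_2) = (1457, 108): x_3 = 27·1457 + 182·2·108 = 78651; y_3 = 27·108 + 2·1457 = 5830.
  From (x_3, y_3) = (78651, 5830): x_4 = 27·78651 + 182·2·5830 = 4245697; y_4 = 27·5830 + 2·78651 = 314712.
  From (x_4, y_4) = (4245697, 314712): x_5 = 27·4245697 + 182·2·314712 = 229188987; y_5 = 27·314712 + 2·4245697 = 16988618.
Step 3: Verify x_5² - 182·y_5² = 52527591762086169 - 52527591762086168 = 1 (should be 1). ✓

(x_1, y_1) = (27, 2); (x_5, y_5) = (229188987, 16988618).


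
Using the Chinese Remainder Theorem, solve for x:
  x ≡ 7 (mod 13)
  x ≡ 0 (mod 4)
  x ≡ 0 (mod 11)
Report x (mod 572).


Moduli 13, 4, 11 are pairwise coprime; by CRT there is a unique solution modulo M = 13 · 4 · 11 = 572.
Solve pairwise, accumulating the modulus:
  Start with x ≡ 7 (mod 13).
  Combine with x ≡ 0 (mod 4): since gcd(13, 4) = 1, we get a unique residue mod 52.
    Write x = 7 + 13·t and substitute into x ≡ 0 (mod 4): 13·t ≡ 0 − 7 = -7 (mod 4).
    Reduce coefficients mod 4: 1·t ≡ 1 (mod 4).
    So t ≡ 1 (mod 4).
    Then x = 7 + 13·1 = 20, valid modulo lcm(13, 4) = 52: x ≡ 20 (mod 52).
  Combine with x ≡ 0 (mod 11): since gcd(52, 11) = 1, we get a unique residue mod 572.
    Write x = 20 + 52·t and substitute into x ≡ 0 (mod 11): 52·t ≡ 0 − 20 = -20 (mod 11).
    Reduce coefficients mod 11: 8·t ≡ 2 (mod 11).
    The inverse of 8 mod 11 is 7 (since 8·7 = 56 = 5·11 + 1), so t ≡ 7·2 = 14 ≡ 3 (mod 11).
    Then x = 20 + 52·3 = 176, valid modulo lcm(52, 11) = 572: x ≡ 176 (mod 572).
Verify: 176 mod 13 = 7 ✓, 176 mod 4 = 0 ✓, 176 mod 11 = 0 ✓.

x ≡ 176 (mod 572).


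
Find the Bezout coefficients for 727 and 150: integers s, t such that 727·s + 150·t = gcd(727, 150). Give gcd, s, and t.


Euclidean algorithm on (727, 150) — divide until remainder is 0:
  727 = 4 · 150 + 127
  150 = 1 · 127 + 23
  127 = 5 · 23 + 12
  23 = 1 · 12 + 11
  12 = 1 · 11 + 1
  11 = 11 · 1 + 0
gcd(727, 150) = 1.
Track Bezout coefficients alongside the remainders: start with r₀ = 727 = a·1 + b·0 (s = 1, t = 0) and r₁ = 150 = a·0 + b·1 (s = 0, t = 1); each new remainder r_{k+1} = r_{k-1} − q_k·r_k inherits s_{k+1} = s_{k-1} − q_k·s_k, t_{k+1} = t_{k-1} − q_k·t_k, so r_k = a·s_k + b·t_k at every step:
  q = 4: r = 127, s = 1 − 4·0 = 1, t = 0 − 4·1 = -4  (check: 727·1 + 150·(-4) = 127)
  q = 1: r = 23, s = 0 − 1·1 = -1, t = 1 − 1·(-4) = 5  (check: 727·(-1) + 150·5 = 23)
  q = 5: r = 12, s = 1 − 5·(-1) = 6, t = -4 − 5·5 = -29  (check: 727·6 + 150·(-29) = 12)
  q = 1: r = 11, s = -1 − 1·6 = -7, t = 5 − 1·(-29) = 34  (check: 727·(-7) + 150·34 = 11)
  q = 1: r = 1, s = 6 − 1·(-7) = 13, t = -29 − 1·34 = -63  (check: 727·13 + 150·(-63) = 1)
The row with r = 1 (the gcd) gives the Bezout coefficients s = 13, t = -63.
Result: 727 · (13) + 150 · (-63) = 1.

gcd(727, 150) = 1; s = 13, t = -63 (check: 727·13 + 150·(-63) = 1).


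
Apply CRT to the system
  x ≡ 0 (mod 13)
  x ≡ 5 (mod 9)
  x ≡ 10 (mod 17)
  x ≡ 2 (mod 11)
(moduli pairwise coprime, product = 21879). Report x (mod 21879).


Product of moduli M = 13 · 9 · 17 · 11 = 21879.
Merge one congruence at a time:
  Start: x ≡ 0 (mod 13).
  Combine with x ≡ 5 (mod 9); new modulus lcm = 117.
    Write x = 0 + 13·t and substitute into x ≡ 5 (mod 9): 13·t ≡ 5 − 0 = 5 (mod 9).
    Reduce coefficients mod 9: 4·t ≡ 5 (mod 9).
    The inverse of 4 mod 9 is 7 (since 4·7 = 28 = 3·9 + 1), so t ≡ 7·5 = 35 ≡ 8 (mod 9).
    Then x = 0 + 13·8 = 104, valid modulo lcm(13, 9) = 117: x ≡ 104 (mod 117).
  Combine with x ≡ 10 (mod 17); new modulus lcm = 1989.
    Write x = 104 + 117·t and substitute into x ≡ 10 (mod 17): 117·t ≡ 10 − 104 = -94 (mod 17).
    Reduce coefficients mod 17: 15·t ≡ 8 (mod 17).
    The inverse of 15 mod 17 is 8 (since 15·8 = 120 = 7·17 + 1), so t ≡ 8·8 = 64 ≡ 13 (mod 17).
    Then x = 104 + 117·13 = 1625, valid modulo lcm(117, 17) = 1989: x ≡ 1625 (mod 1989).
  Combine with x ≡ 2 (mod 11); new modulus lcm = 21879.
    Write x = 1625 + 1989·t and substitute into x ≡ 2 (mod 11): 1989·t ≡ 2 − 1625 = -1623 (mod 11).
    Reduce coefficients mod 11: 9·t ≡ 5 (mod 11).
    The inverse of 9 mod 11 is 5 (since 9·5 = 45 = 4·11 + 1), so t ≡ 5·5 = 25 ≡ 3 (mod 11).
    Then x = 1625 + 1989·3 = 7592, valid modulo lcm(1989, 11) = 21879: x ≡ 7592 (mod 21879).
Verify against each original: 7592 mod 13 = 0, 7592 mod 9 = 5, 7592 mod 17 = 10, 7592 mod 11 = 2.

x ≡ 7592 (mod 21879).


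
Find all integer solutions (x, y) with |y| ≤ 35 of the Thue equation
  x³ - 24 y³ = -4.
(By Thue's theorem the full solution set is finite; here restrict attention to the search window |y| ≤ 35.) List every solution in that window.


The equation is x³ - 24y³ = -4. For fixed y, x³ = 24·y³ − 4, so a solution requires the RHS to be a perfect cube.
Strategy: iterate y from -35 to 35, compute RHS = 24·y³ − 4, and check whether it is a (positive or negative) perfect cube.
Check small values of y:
  y = 0: RHS = -4 is not a perfect cube.
  y = 1: RHS = 20 is not a perfect cube.
  y = -1: RHS = -28 is not a perfect cube.
  y = 2: RHS = 188 is not a perfect cube.
  y = -2: RHS = -196 is not a perfect cube.
  y = 3: RHS = 644 is not a perfect cube.
  y = -3: RHS = -652 is not a perfect cube.
Continuing the search up to |y| = 35 finds no solutions either.
No (x, y) in the scanned range satisfies the equation.

No integer solutions with |y| ≤ 35.


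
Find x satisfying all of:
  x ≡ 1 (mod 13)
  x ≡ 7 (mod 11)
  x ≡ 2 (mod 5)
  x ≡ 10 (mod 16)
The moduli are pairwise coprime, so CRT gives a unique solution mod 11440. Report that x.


Product of moduli M = 13 · 11 · 5 · 16 = 11440.
Merge one congruence at a time:
  Start: x ≡ 1 (mod 13).
  Combine with x ≡ 7 (mod 11); new modulus lcm = 143.
    Write x = 1 + 13·t and substitute into x ≡ 7 (mod 11): 13·t ≡ 7 − 1 = 6 (mod 11).
    Reduce coefficients mod 11: 2·t ≡ 6 (mod 11).
    The inverse of 2 mod 11 is 6 (since 2·6 = 12 = 1·11 + 1), so t ≡ 6·6 = 36 ≡ 3 (mod 11).
    Then x = 1 + 13·3 = 40, valid modulo lcm(13, 11) = 143: x ≡ 40 (mod 143).
  Combine with x ≡ 2 (mod 5); new modulus lcm = 715.
    Write x = 40 + 143·t and substitute into x ≡ 2 (mod 5): 143·t ≡ 2 − 40 = -38 (mod 5).
    Reduce coefficients mod 5: 3·t ≡ 2 (mod 5).
    The inverse of 3 mod 5 is 2 (since 3·2 = 6 = 1·5 + 1), so t ≡ 2·2 = 4 ≡ 4 (mod 5).
    Then x = 40 + 143·4 = 612, valid modulo lcm(143, 5) = 715: x ≡ 612 (mod 715).
  Combine with x ≡ 10 (mod 16); new modulus lcm = 11440.
    Write x = 612 + 715·t and substitute into x ≡ 10 (mod 16): 715·t ≡ 10 − 612 = -602 (mod 16).
    Reduce coefficients mod 16: 11·t ≡ 6 (mod 16).
    The inverse of 11 mod 16 is 3 (since 11·3 = 33 = 2·16 + 1), so t ≡ 3·6 = 18 ≡ 2 (mod 16).
    Then x = 612 + 715·2 = 2042, valid modulo lcm(715, 16) = 11440: x ≡ 2042 (mod 11440).
Verify against each original: 2042 mod 13 = 1, 2042 mod 11 = 7, 2042 mod 5 = 2, 2042 mod 16 = 10.

x ≡ 2042 (mod 11440).


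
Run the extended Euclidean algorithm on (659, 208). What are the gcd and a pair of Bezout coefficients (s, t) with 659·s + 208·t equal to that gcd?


Euclidean algorithm on (659, 208) — divide until remainder is 0:
  659 = 3 · 208 + 35
  208 = 5 · 35 + 33
  35 = 1 · 33 + 2
  33 = 16 · 2 + 1
  2 = 2 · 1 + 0
gcd(659, 208) = 1.
Track Bezout coefficients alongside the remainders: start with r₀ = 659 = a·1 + b·0 (s = 1, t = 0) and r₁ = 208 = a·0 + b·1 (s = 0, t = 1); each new remainder r_{k+1} = r_{k-1} − q_k·r_k inherits s_{k+1} = s_{k-1} − q_k·s_k, t_{k+1} = t_{k-1} − q_k·t_k, so r_k = a·s_k + b·t_k at every step:
  q = 3: r = 35, s = 1 − 3·0 = 1, t = 0 − 3·1 = -3  (check: 659·1 + 208·(-3) = 35)
  q = 5: r = 33, s = 0 − 5·1 = -5, t = 1 − 5·(-3) = 16  (check: 659·(-5) + 208·16 = 33)
  q = 1: r = 2, s = 1 − 1·(-5) = 6, t = -3 − 1·16 = -19  (check: 659·6 + 208·(-19) = 2)
  q = 16: r = 1, s = -5 − 16·6 = -101, t = 16 − 16·(-19) = 320  (check: 659·(-101) + 208·320 = 1)
The row with r = 1 (the gcd) gives the Bezout coefficients s = -101, t = 320.
Result: 659 · (-101) + 208 · (320) = 1.

gcd(659, 208) = 1; s = -101, t = 320 (check: 659·(-101) + 208·320 = 1).


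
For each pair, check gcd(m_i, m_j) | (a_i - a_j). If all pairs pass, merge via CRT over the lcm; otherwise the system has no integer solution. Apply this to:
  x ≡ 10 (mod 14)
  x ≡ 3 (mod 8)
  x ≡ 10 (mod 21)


Moduli 14, 8, 21 are not pairwise coprime, so CRT works modulo lcm(m_i) when all pairwise compatibility conditions hold.
Pairwise compatibility: gcd(m_i, m_j) must divide a_i - a_j for every pair.
Merge one congruence at a time:
  Start: x ≡ 10 (mod 14).
  Combine with x ≡ 3 (mod 8): gcd(14, 8) = 2, and 3 - 10 = -7 is NOT divisible by 2.
    ⇒ system is inconsistent (no integer solution).

No solution (the system is inconsistent).


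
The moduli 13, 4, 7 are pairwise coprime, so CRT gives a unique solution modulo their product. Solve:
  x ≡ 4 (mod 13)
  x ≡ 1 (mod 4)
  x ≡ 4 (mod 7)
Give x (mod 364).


Moduli 13, 4, 7 are pairwise coprime; by CRT there is a unique solution modulo M = 13 · 4 · 7 = 364.
Solve pairwise, accumulating the modulus:
  Start with x ≡ 4 (mod 13).
  Combine with x ≡ 1 (mod 4): since gcd(13, 4) = 1, we get a unique residue mod 52.
    Write x = 4 + 13·t and substitute into x ≡ 1 (mod 4): 13·t ≡ 1 − 4 = -3 (mod 4).
    Reduce coefficients mod 4: 1·t ≡ 1 (mod 4).
    So t ≡ 1 (mod 4).
    Then x = 4 + 13·1 = 17, valid modulo lcm(13, 4) = 52: x ≡ 17 (mod 52).
  Combine with x ≡ 4 (mod 7): since gcd(52, 7) = 1, we get a unique residue mod 364.
    Write x = 17 + 52·t and substitute into x ≡ 4 (mod 7): 52·t ≡ 4 − 17 = -13 (mod 7).
    Reduce coefficients mod 7: 3·t ≡ 1 (mod 7).
    The inverse of 3 mod 7 is 5 (since 3·5 = 15 = 2·7 + 1), so t ≡ 5·1 = 5 ≡ 5 (mod 7).
    Then x = 17 + 52·5 = 277, valid modulo lcm(52, 7) = 364: x ≡ 277 (mod 364).
Verify: 277 mod 13 = 4 ✓, 277 mod 4 = 1 ✓, 277 mod 7 = 4 ✓.

x ≡ 277 (mod 364).


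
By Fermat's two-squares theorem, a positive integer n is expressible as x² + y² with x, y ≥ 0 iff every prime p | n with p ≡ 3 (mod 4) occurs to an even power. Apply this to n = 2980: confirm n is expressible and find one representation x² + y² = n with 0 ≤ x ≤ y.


Step 1: Factor n = 2980 = 2^2 · 5 · 149.
Step 2: Check the mod-4 condition on each prime factor: 2 = 2 (special); 5 ≡ 1 (mod 4), exponent 1; 149 ≡ 1 (mod 4), exponent 1.
All primes ≡ 3 (mod 4) appear to even exponent (or don't appear), so by the two-squares theorem n IS expressible as a sum of two squares.
Step 3: Build a representation. Group n = k² · m with k = 2 and m = 5 · 149 = 745 (a product of primes ≡ 1 (mod 4)); a representation of m scales to one of n via (k·x)² + (k·y)² = k²(x² + y²). Each prime p ≡ 1 (mod 4) is itself a sum of two squares; find a² by testing p − a² for a perfect square:
  5: 5 − 1² = 4 = 2² ⇒ 5 = 1² + 2².
  149: 149 − 1² = 148, 149 − 2² = 145, 149 − 3² = 140, 149 − 4² = 133, 149 − 5² = 124, 149 − 6² = 113, 149 − 7² = 100 = 10² ⇒ 149 = 7² + 10².
  Combine using the Brahmagupta–Fibonacci identity (a² + b²)(c² + d²) = (ac − bd)² + (ad + bc)² = (ac + bd)² + (ad − bc)²:
  5 · 149 = 745: from (1² + 2²)(7² + 10²), take (1·7 − 2·10, 1·10 + 2·7) = (7 − 20, 10 + 14) = (-13, 24); dropping signs (only squares matter) gives (13, 24); check 13² + 24² = 169 + 576 = 745 ✓.
  Scale by k = 2: (2·13, 2·24) = (26, 48).
Step 4: Order so x ≤ y and verify: 26² + 48² = 676 + 2304 = 2980 = n. ✓

n = 2980 = 26² + 48² (one valid representation with x ≤ y).


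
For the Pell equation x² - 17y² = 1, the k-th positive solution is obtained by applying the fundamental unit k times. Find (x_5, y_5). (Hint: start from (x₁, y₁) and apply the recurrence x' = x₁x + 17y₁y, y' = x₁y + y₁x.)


Step 1: Find the fundamental solution (x₁, y₁) of x² - 17y² = 1.
  Expand √17 as a continued fraction. a₀ = ⌊√17⌋ = 4; iterate m_{k+1} = d_k·a_k − m_k, d_{k+1} = (17 − m_{k+1}²)/d_k, a_{k+1} = ⌊(a₀ + m_{k+1})/d_{k+1}⌋ (starting m₀ = 0, d₀ = 1), with convergents p_k = a_k·p_{k-1} + p_{k-2}, q_k = a_k·q_{k-1} + q_{k-2} (p₋₁ = 1, q₋₁ = 0):
  k = 0: a₀ = 4; p₀/q₀ = 4/1; p₀² − 17·q₀² = 16 − 17 = -1.
  k = 1: m = 4, d = 1, a = ⌊(4 + 4)/1⌋ = 8; p/q = (8·4 + 1)/(8·1 + 0) = 33/8; p² − 17·q² = 1089 − 1088 = 1.
  The first convergent with p² − 17·q² = 1 gives the fundamental solution (x₁, y₁) = (33, 8).
Step 2: Apply the recurrence (x_{n+1}, y_{n+1}) = (x₁x_n + 17y₁y_n, x₁y_n + y₁x_n) repeatedly.
  From (x_1, y_1) = (33, 8): x_2 = 33·33 + 17·8·8 = 2177; y_2 = 33·8 + 8·33 = 528.
  From (x_2, y_2) = (2177, 528): x_3 = 33·2177 + 17·8·528 = 143649; y_3 = 33·528 + 8·2177 = 34840.
  From (x_3, y_3) = (143649, 34840): x_4 = 33·143649 + 17·8·34840 = 9478657; y_4 = 33·34840 + 8·143649 = 2298912.
  From (x_4, y_4) = (9478657, 2298912): x_5 = 33·9478657 + 17·8·2298912 = 625447713; y_5 = 33·2298912 + 8·9478657 = 151693352.
Step 3: Verify x_5² - 17·y_5² = 391184841696930369 - 391184841696930368 = 1 (should be 1). ✓

(x_1, y_1) = (33, 8); (x_5, y_5) = (625447713, 151693352).


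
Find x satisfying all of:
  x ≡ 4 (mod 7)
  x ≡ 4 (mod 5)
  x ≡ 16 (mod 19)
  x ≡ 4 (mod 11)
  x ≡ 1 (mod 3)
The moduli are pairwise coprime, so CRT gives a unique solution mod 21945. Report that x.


Product of moduli M = 7 · 5 · 19 · 11 · 3 = 21945.
Merge one congruence at a time:
  Start: x ≡ 4 (mod 7).
  Combine with x ≡ 4 (mod 5); new modulus lcm = 35.
    Write x = 4 + 7·t and substitute into x ≡ 4 (mod 5): 7·t ≡ 4 − 4 = 0 (mod 5).
    Reduce coefficients mod 5: 2·t ≡ 0 (mod 5).
    The inverse of 2 mod 5 is 3 (since 2·3 = 6 = 1·5 + 1), so t ≡ 3·0 = 0 ≡ 0 (mod 5).
    Then x = 4 + 7·0 = 4, valid modulo lcm(7, 5) = 35: x ≡ 4 (mod 35).
  Combine with x ≡ 16 (mod 19); new modulus lcm = 665.
    Write x = 4 + 35·t and substitute into x ≡ 16 (mod 19): 35·t ≡ 16 − 4 = 12 (mod 19).
    Reduce coefficients mod 19: 16·t ≡ 12 (mod 19).
    The inverse of 16 mod 19 is 6 (since 16·6 = 96 = 5·19 + 1), so t ≡ 6·12 = 72 ≡ 15 (mod 19).
    Then x = 4 + 35·15 = 529, valid modulo lcm(35, 19) = 665: x ≡ 529 (mod 665).
  Combine with x ≡ 4 (mod 11); new modulus lcm = 7315.
    Write x = 529 + 665·t and substitute into x ≡ 4 (mod 11): 665·t ≡ 4 − 529 = -525 (mod 11).
    Reduce coefficients mod 11: 5·t ≡ 3 (mod 11).
    The inverse of 5 mod 11 is 9 (since 5·9 = 45 = 4·11 + 1), so t ≡ 9·3 = 27 ≡ 5 (mod 11).
    Then x = 529 + 665·5 = 3854, valid modulo lcm(665, 11) = 7315: x ≡ 3854 (mod 7315).
  Combine with x ≡ 1 (mod 3); new modulus lcm = 21945.
    Write x = 3854 + 7315·t and substitute into x ≡ 1 (mod 3): 7315·t ≡ 1 − 3854 = -3853 (mod 3).
    Reduce coefficients mod 3: 1·t ≡ 2 (mod 3).
    So t ≡ 2 (mod 3).
    Then x = 3854 + 7315·2 = 18484, valid modulo lcm(7315, 3) = 21945: x ≡ 18484 (mod 21945).
Verify against each original: 18484 mod 7 = 4, 18484 mod 5 = 4, 18484 mod 19 = 16, 18484 mod 11 = 4, 18484 mod 3 = 1.

x ≡ 18484 (mod 21945).


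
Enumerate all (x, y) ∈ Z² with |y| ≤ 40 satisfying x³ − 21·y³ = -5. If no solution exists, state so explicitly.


The equation is x³ - 21y³ = -5. For fixed y, x³ = 21·y³ − 5, so a solution requires the RHS to be a perfect cube.
Strategy: iterate y from -40 to 40, compute RHS = 21·y³ − 5, and check whether it is a (positive or negative) perfect cube.
Check small values of y:
  y = 0: RHS = -5 is not a perfect cube.
  y = 1: RHS = 16 is not a perfect cube.
  y = -1: RHS = -26 is not a perfect cube.
  y = 2: RHS = 163 is not a perfect cube.
  y = -2: RHS = -173 is not a perfect cube.
  y = 3: RHS = 562 is not a perfect cube.
  y = -3: RHS = -572 is not a perfect cube.
Continuing the search up to |y| = 40 finds no solutions either.
No (x, y) in the scanned range satisfies the equation.

No integer solutions with |y| ≤ 40.


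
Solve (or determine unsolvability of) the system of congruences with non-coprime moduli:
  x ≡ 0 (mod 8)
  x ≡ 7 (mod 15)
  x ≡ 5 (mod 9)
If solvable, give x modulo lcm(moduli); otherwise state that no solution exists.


Moduli 8, 15, 9 are not pairwise coprime, so CRT works modulo lcm(m_i) when all pairwise compatibility conditions hold.
Pairwise compatibility: gcd(m_i, m_j) must divide a_i - a_j for every pair.
Merge one congruence at a time:
  Start: x ≡ 0 (mod 8).
  Combine with x ≡ 7 (mod 15): gcd(8, 15) = 1; 7 - 0 = 7, which IS divisible by 1, so compatible.
    Write x = 0 + 8·t and substitute into x ≡ 7 (mod 15): 8·t ≡ 7 − 0 = 7 (mod 15).
    The inverse of 8 mod 15 is 2 (since 8·2 = 16 = 1·15 + 1), so t ≡ 2·7 = 14 ≡ 14 (mod 15).
    Then x = 0 + 8·14 = 112, valid modulo lcm(8, 15) = 120: x ≡ 112 (mod 120).
  Combine with x ≡ 5 (mod 9): gcd(120, 9) = 3, and 5 - 112 = -107 is NOT divisible by 3.
    ⇒ system is inconsistent (no integer solution).

No solution (the system is inconsistent).


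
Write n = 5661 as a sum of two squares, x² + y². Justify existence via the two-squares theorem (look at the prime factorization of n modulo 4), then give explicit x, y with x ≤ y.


Step 1: Factor n = 5661 = 3^2 · 17 · 37.
Step 2: Check the mod-4 condition on each prime factor: 3 ≡ 3 (mod 4), exponent 2 (must be even); 17 ≡ 1 (mod 4), exponent 1; 37 ≡ 1 (mod 4), exponent 1.
All primes ≡ 3 (mod 4) appear to even exponent (or don't appear), so by the two-squares theorem n IS expressible as a sum of two squares.
Step 3: Build a representation. Group n = k² · m with k = 3 and m = 17 · 37 = 629 (a product of primes ≡ 1 (mod 4)); a representation of m scales to one of n via (k·x)² + (k·y)² = k²(x² + y²). Each prime p ≡ 1 (mod 4) is itself a sum of two squares; find a² by testing p − a² for a perfect square:
  17: 17 − 1² = 16 = 4² ⇒ 17 = 1² + 4².
  37: 37 − 1² = 36 = 6² ⇒ 37 = 1² + 6².
  Combine using the Brahmagupta–Fibonacci identity (a² + b²)(c² + d²) = (ac − bd)² + (ad + bc)² = (ac + bd)² + (ad − bc)²:
  17 · 37 = 629: from (1² + 4²)(1² + 6²), take (1·1 − 4·6, 1·6 + 4·1) = (1 − 24, 6 + 4) = (-23, 10); dropping signs (only squares matter) gives (23, 10); check 23² + 10² = 529 + 100 = 629 ✓.
  Scale by k = 3: (3·23, 3·10) = (69, 30).
Step 4: Order so x ≤ y and verify: 30² + 69² = 900 + 4761 = 5661 = n. ✓

n = 5661 = 30² + 69² (one valid representation with x ≤ y).


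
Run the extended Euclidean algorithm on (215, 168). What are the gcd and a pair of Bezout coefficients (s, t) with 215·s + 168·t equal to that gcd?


Euclidean algorithm on (215, 168) — divide until remainder is 0:
  215 = 1 · 168 + 47
  168 = 3 · 47 + 27
  47 = 1 · 27 + 20
  27 = 1 · 20 + 7
  20 = 2 · 7 + 6
  7 = 1 · 6 + 1
  6 = 6 · 1 + 0
gcd(215, 168) = 1.
Track Bezout coefficients alongside the remainders: start with r₀ = 215 = a·1 + b·0 (s = 1, t = 0) and r₁ = 168 = a·0 + b·1 (s = 0, t = 1); each new remainder r_{k+1} = r_{k-1} − q_k·r_k inherits s_{k+1} = s_{k-1} − q_k·s_k, t_{k+1} = t_{k-1} − q_k·t_k, so r_k = a·s_k + b·t_k at every step:
  q = 1: r = 47, s = 1 − 1·0 = 1, t = 0 − 1·1 = -1  (check: 215·1 + 168·(-1) = 47)
  q = 3: r = 27, s = 0 − 3·1 = -3, t = 1 − 3·(-1) = 4  (check: 215·(-3) + 168·4 = 27)
  q = 1: r = 20, s = 1 − 1·(-3) = 4, t = -1 − 1·4 = -5  (check: 215·4 + 168·(-5) = 20)
  q = 1: r = 7, s = -3 − 1·4 = -7, t = 4 − 1·(-5) = 9  (check: 215·(-7) + 168·9 = 7)
  q = 2: r = 6, s = 4 − 2·(-7) = 18, t = -5 − 2·9 = -23  (check: 215·18 + 168·(-23) = 6)
  q = 1: r = 1, s = -7 − 1·18 = -25, t = 9 − 1·(-23) = 32  (check: 215·(-25) + 168·32 = 1)
The row with r = 1 (the gcd) gives the Bezout coefficients s = -25, t = 32.
Result: 215 · (-25) + 168 · (32) = 1.

gcd(215, 168) = 1; s = -25, t = 32 (check: 215·(-25) + 168·32 = 1).


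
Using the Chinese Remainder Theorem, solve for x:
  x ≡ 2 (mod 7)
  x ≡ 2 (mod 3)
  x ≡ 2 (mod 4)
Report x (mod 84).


Moduli 7, 3, 4 are pairwise coprime; by CRT there is a unique solution modulo M = 7 · 3 · 4 = 84.
Solve pairwise, accumulating the modulus:
  Start with x ≡ 2 (mod 7).
  Combine with x ≡ 2 (mod 3): since gcd(7, 3) = 1, we get a unique residue mod 21.
    Write x = 2 + 7·t and substitute into x ≡ 2 (mod 3): 7·t ≡ 2 − 2 = 0 (mod 3).
    Reduce coefficients mod 3: 1·t ≡ 0 (mod 3).
    So t ≡ 0 (mod 3).
    Then x = 2 + 7·0 = 2, valid modulo lcm(7, 3) = 21: x ≡ 2 (mod 21).
  Combine with x ≡ 2 (mod 4): since gcd(21, 4) = 1, we get a unique residue mod 84.
    Write x = 2 + 21·t and substitute into x ≡ 2 (mod 4): 21·t ≡ 2 − 2 = 0 (mod 4).
    Reduce coefficients mod 4: 1·t ≡ 0 (mod 4).
    So t ≡ 0 (mod 4).
    Then x = 2 + 21·0 = 2, valid modulo lcm(21, 4) = 84: x ≡ 2 (mod 84).
Verify: 2 mod 7 = 2 ✓, 2 mod 3 = 2 ✓, 2 mod 4 = 2 ✓.

x ≡ 2 (mod 84).


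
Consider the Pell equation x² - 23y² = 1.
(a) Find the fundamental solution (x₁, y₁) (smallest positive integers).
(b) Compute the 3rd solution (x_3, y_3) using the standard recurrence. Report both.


Step 1: Find the fundamental solution (x₁, y₁) of x² - 23y² = 1.
  Expand √23 as a continued fraction. a₀ = ⌊√23⌋ = 4; iterate m_{k+1} = d_k·a_k − m_k, d_{k+1} = (23 − m_{k+1}²)/d_k, a_{k+1} = ⌊(a₀ + m_{k+1})/d_{k+1}⌋ (starting m₀ = 0, d₀ = 1), with convergents p_k = a_k·p_{k-1} + p_{k-2}, q_k = a_k·q_{k-1} + q_{k-2} (p₋₁ = 1, q₋₁ = 0):
  k = 0: a₀ = 4; p₀/q₀ = 4/1; p₀² − 23·q₀² = 16 − 23 = -7.
  k = 1: m = 4, d = 7, a = ⌊(4 + 4)/7⌋ = 1; p/q = (1·4 + 1)/(1·1 + 0) = 5/1; p² − 23·q² = 25 − 23 = 2.
  k = 2: m = 3, d = 2, a = ⌊(4 + 3)/2⌋ = 3; p/q = (3·5 + 4)/(3·1 + 1) = 19/4; p² − 23·q² = 361 − 368 = -7.
  k = 3: m = 3, d = 7, a = ⌊(4 + 3)/7⌋ = 1; p/q = (1·19 + 5)/(1·4 + 1) = 24/5; p² − 23·q² = 576 − 575 = 1.
  The first convergent with p² − 23·q² = 1 gives the fundamental solution (x₁, y₁) = (24, 5).
Step 2: Apply the recurrence (x_{n+1}, y_{n+1}) = (x₁x_n + 23y₁y_n, x₁y_n + y₁x_n) repeatedly.
  From (x_1, y_1) = (24, 5): x_2 = 24·24 + 23·5·5 = 1151; y_2 = 24·5 + 5·24 = 240.
  From (x_2, y_2) = (1151, 240): x_3 = 24·1151 + 23·5·240 = 55224; y_3 = 24·240 + 5·1151 = 11515.
Step 3: Verify x_3² - 23·y_3² = 3049690176 - 3049690175 = 1 (should be 1). ✓

(x_1, y_1) = (24, 5); (x_3, y_3) = (55224, 11515).


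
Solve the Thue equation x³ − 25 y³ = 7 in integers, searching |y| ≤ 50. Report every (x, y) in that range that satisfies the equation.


The equation is x³ - 25y³ = 7. For fixed y, x³ = 25·y³ + 7, so a solution requires the RHS to be a perfect cube.
Strategy: iterate y from -50 to 50, compute RHS = 25·y³ + 7, and check whether it is a (positive or negative) perfect cube.
Check small values of y:
  y = 0: RHS = 7 is not a perfect cube.
  y = 1: RHS = 32 is not a perfect cube.
  y = -1: RHS = -18 is not a perfect cube.
  y = 2: RHS = 207 is not a perfect cube.
  y = -2: RHS = -193 is not a perfect cube.
  y = 3: RHS = 682 is not a perfect cube.
  y = -3: RHS = -668 is not a perfect cube.
Continuing the search up to |y| = 50 finds no solutions either.
No (x, y) in the scanned range satisfies the equation.

No integer solutions with |y| ≤ 50.


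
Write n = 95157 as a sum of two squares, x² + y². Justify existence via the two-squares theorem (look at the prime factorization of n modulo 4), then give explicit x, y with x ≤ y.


Step 1: Factor n = 95157 = 3^2 · 97 · 109.
Step 2: Check the mod-4 condition on each prime factor: 3 ≡ 3 (mod 4), exponent 2 (must be even); 97 ≡ 1 (mod 4), exponent 1; 109 ≡ 1 (mod 4), exponent 1.
All primes ≡ 3 (mod 4) appear to even exponent (or don't appear), so by the two-squares theorem n IS expressible as a sum of two squares.
Step 3: Build a representation. Group n = k² · m with k = 3 and m = 97 · 109 = 10573 (a product of primes ≡ 1 (mod 4)); a representation of m scales to one of n via (k·x)² + (k·y)² = k²(x² + y²). Each prime p ≡ 1 (mod 4) is itself a sum of two squares; find a² by testing p − a² for a perfect square:
  97: 97 − 1² = 96, 97 − 2² = 93, 97 − 3² = 88, 97 − 4² = 81 = 9² ⇒ 97 = 4² + 9².
  109: 109 − 1² = 108, 109 − 2² = 105, 109 − 3² = 100 = 10² ⇒ 109 = 3² + 10².
  Combine using the Brahmagupta–Fibonacci identity (a² + b²)(c² + d²) = (ac − bd)² + (ad + bc)² = (ac + bd)² + (ad − bc)²:
  97 · 109 = 10573: from (4² + 9²)(3² + 10²), take (4·3 − 9·10, 4·10 + 9·3) = (12 − 90, 40 + 27) = (-78, 67); dropping signs (only squares matter) gives (78, 67); check 78² + 67² = 6084 + 4489 = 10573 ✓.
  Scale by k = 3: (3·78, 3·67) = (234, 201).
Step 4: Order so x ≤ y and verify: 201² + 234² = 40401 + 54756 = 95157 = n. ✓

n = 95157 = 201² + 234² (one valid representation with x ≤ y).


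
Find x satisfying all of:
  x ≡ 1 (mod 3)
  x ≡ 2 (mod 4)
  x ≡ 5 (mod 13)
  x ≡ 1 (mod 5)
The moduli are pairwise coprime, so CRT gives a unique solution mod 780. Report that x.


Product of moduli M = 3 · 4 · 13 · 5 = 780.
Merge one congruence at a time:
  Start: x ≡ 1 (mod 3).
  Combine with x ≡ 2 (mod 4); new modulus lcm = 12.
    Write x = 1 + 3·t and substitute into x ≡ 2 (mod 4): 3·t ≡ 2 − 1 = 1 (mod 4).
    The inverse of 3 mod 4 is 3 (since 3·3 = 9 = 2·4 + 1), so t ≡ 3·1 = 3 ≡ 3 (mod 4).
    Then x = 1 + 3·3 = 10, valid modulo lcm(3, 4) = 12: x ≡ 10 (mod 12).
  Combine with x ≡ 5 (mod 13); new modulus lcm = 156.
    Write x = 10 + 12·t and substitute into x ≡ 5 (mod 13): 12·t ≡ 5 − 10 = -5 (mod 13).
    Reduce coefficients mod 13: 12·t ≡ 8 (mod 13).
    The inverse of 12 mod 13 is 12 (since 12·12 = 144 = 11·13 + 1), so t ≡ 12·8 = 96 ≡ 5 (mod 13).
    Then x = 10 + 12·5 = 70, valid modulo lcm(12, 13) = 156: x ≡ 70 (mod 156).
  Combine with x ≡ 1 (mod 5); new modulus lcm = 780.
    Write x = 70 + 156·t and substitute into x ≡ 1 (mod 5): 156·t ≡ 1 − 70 = -69 (mod 5).
    Reduce coefficients mod 5: 1·t ≡ 1 (mod 5).
    So t ≡ 1 (mod 5).
    Then x = 70 + 156·1 = 226, valid modulo lcm(156, 5) = 780: x ≡ 226 (mod 780).
Verify against each original: 226 mod 3 = 1, 226 mod 4 = 2, 226 mod 13 = 5, 226 mod 5 = 1.

x ≡ 226 (mod 780).


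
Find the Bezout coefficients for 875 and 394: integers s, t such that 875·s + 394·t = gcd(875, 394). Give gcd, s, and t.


Euclidean algorithm on (875, 394) — divide until remainder is 0:
  875 = 2 · 394 + 87
  394 = 4 · 87 + 46
  87 = 1 · 46 + 41
  46 = 1 · 41 + 5
  41 = 8 · 5 + 1
  5 = 5 · 1 + 0
gcd(875, 394) = 1.
Track Bezout coefficients alongside the remainders: start with r₀ = 875 = a·1 + b·0 (s = 1, t = 0) and r₁ = 394 = a·0 + b·1 (s = 0, t = 1); each new remainder r_{k+1} = r_{k-1} − q_k·r_k inherits s_{k+1} = s_{k-1} − q_k·s_k, t_{k+1} = t_{k-1} − q_k·t_k, so r_k = a·s_k + b·t_k at every step:
  q = 2: r = 87, s = 1 − 2·0 = 1, t = 0 − 2·1 = -2  (check: 875·1 + 394·(-2) = 87)
  q = 4: r = 46, s = 0 − 4·1 = -4, t = 1 − 4·(-2) = 9  (check: 875·(-4) + 394·9 = 46)
  q = 1: r = 41, s = 1 − 1·(-4) = 5, t = -2 − 1·9 = -11  (check: 875·5 + 394·(-11) = 41)
  q = 1: r = 5, s = -4 − 1·5 = -9, t = 9 − 1·(-11) = 20  (check: 875·(-9) + 394·20 = 5)
  q = 8: r = 1, s = 5 − 8·(-9) = 77, t = -11 − 8·20 = -171  (check: 875·77 + 394·(-171) = 1)
The row with r = 1 (the gcd) gives the Bezout coefficients s = 77, t = -171.
Result: 875 · (77) + 394 · (-171) = 1.

gcd(875, 394) = 1; s = 77, t = -171 (check: 875·77 + 394·(-171) = 1).


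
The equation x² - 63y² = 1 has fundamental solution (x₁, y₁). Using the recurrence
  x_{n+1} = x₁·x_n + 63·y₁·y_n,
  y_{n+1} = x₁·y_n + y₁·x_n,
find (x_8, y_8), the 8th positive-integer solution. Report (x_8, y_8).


Step 1: Find the fundamental solution (x₁, y₁) of x² - 63y² = 1.
  Expand √63 as a continued fraction. a₀ = ⌊√63⌋ = 7; iterate m_{k+1} = d_k·a_k − m_k, d_{k+1} = (63 − m_{k+1}²)/d_k, a_{k+1} = ⌊(a₀ + m_{k+1})/d_{k+1}⌋ (starting m₀ = 0, d₀ = 1), with convergents p_k = a_k·p_{k-1} + p_{k-2}, q_k = a_k·q_{k-1} + q_{k-2} (p₋₁ = 1, q₋₁ = 0):
  k = 0: a₀ = 7; p₀/q₀ = 7/1; p₀² − 63·q₀² = 49 − 63 = -14.
  k = 1: m = 7, d = 14, a = ⌊(7 + 7)/14⌋ = 1; p/q = (1·7 + 1)/(1·1 + 0) = 8/1; p² − 63·q² = 64 − 63 = 1.
  The first convergent with p² − 63·q² = 1 gives the fundamental solution (x₁, y₁) = (8, 1).
Step 2: Apply the recurrence (x_{n+1}, y_{n+1}) = (x₁x_n + 63y₁y_n, x₁y_n + y₁x_n) repeatedly.
  From (x_1, y_1) = (8, 1): x_2 = 8·8 + 63·1·1 = 127; y_2 = 8·1 + 1·8 = 16.
  From (x_2, y_2) = (127, 16): x_3 = 8·127 + 63·1·16 = 2024; y_3 = 8·16 + 1·127 = 255.
  From (x_3, y_3) = (2024, 255): x_4 = 8·2024 + 63·1·255 = 32257; y_4 = 8·255 + 1·2024 = 4064.
  From (x_4, y_4) = (32257, 4064): x_5 = 8·32257 + 63·1·4064 = 514088; y_5 = 8·4064 + 1·32257 = 64769.
  From (x_5, y_5) = (514088, 64769): x_6 = 8·514088 + 63·1·64769 = 8193151; y_6 = 8·64769 + 1·514088 = 1032240.
  From (x_6, y_6) = (8193151, 1032240): x_7 = 8·8193151 + 63·1·1032240 = 130576328; y_7 = 8·1032240 + 1·8193151 = 16451071.
  From (x_7, y_7) = (130576328, 16451071): x_8 = 8·130576328 + 63·1·16451071 = 2081028097; y_8 = 8·16451071 + 1·130576328 = 262184896.
Step 3: Verify x_8² - 63·y_8² = 4330677940503441409 - 4330677940503441408 = 1 (should be 1). ✓

(x_1, y_1) = (8, 1); (x_8, y_8) = (2081028097, 262184896).


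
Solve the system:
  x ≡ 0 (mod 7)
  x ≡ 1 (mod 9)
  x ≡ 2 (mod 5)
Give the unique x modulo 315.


Moduli 7, 9, 5 are pairwise coprime; by CRT there is a unique solution modulo M = 7 · 9 · 5 = 315.
Solve pairwise, accumulating the modulus:
  Start with x ≡ 0 (mod 7).
  Combine with x ≡ 1 (mod 9): since gcd(7, 9) = 1, we get a unique residue mod 63.
    Write x = 0 + 7·t and substitute into x ≡ 1 (mod 9): 7·t ≡ 1 − 0 = 1 (mod 9).
    The inverse of 7 mod 9 is 4 (since 7·4 = 28 = 3·9 + 1), so t ≡ 4·1 = 4 ≡ 4 (mod 9).
    Then x = 0 + 7·4 = 28, valid modulo lcm(7, 9) = 63: x ≡ 28 (mod 63).
  Combine with x ≡ 2 (mod 5): since gcd(63, 5) = 1, we get a unique residue mod 315.
    Write x = 28 + 63·t and substitute into x ≡ 2 (mod 5): 63·t ≡ 2 − 28 = -26 (mod 5).
    Reduce coefficients mod 5: 3·t ≡ 4 (mod 5).
    The inverse of 3 mod 5 is 2 (since 3·2 = 6 = 1·5 + 1), so t ≡ 2·4 = 8 ≡ 3 (mod 5).
    Then x = 28 + 63·3 = 217, valid modulo lcm(63, 5) = 315: x ≡ 217 (mod 315).
Verify: 217 mod 7 = 0 ✓, 217 mod 9 = 1 ✓, 217 mod 5 = 2 ✓.

x ≡ 217 (mod 315).
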